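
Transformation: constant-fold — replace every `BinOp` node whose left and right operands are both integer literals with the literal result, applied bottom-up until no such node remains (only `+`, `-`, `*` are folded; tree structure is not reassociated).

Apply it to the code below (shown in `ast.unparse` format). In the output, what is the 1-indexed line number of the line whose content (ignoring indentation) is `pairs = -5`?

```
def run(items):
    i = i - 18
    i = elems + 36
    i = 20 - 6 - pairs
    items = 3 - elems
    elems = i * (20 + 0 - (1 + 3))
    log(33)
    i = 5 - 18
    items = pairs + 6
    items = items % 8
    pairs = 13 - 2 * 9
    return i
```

11

Transformed code:
def run(items):
    i = i - 18
    i = elems + 36
    i = 14 - pairs
    items = 3 - elems
    elems = i * 16
    log(33)
    i = -13
    items = pairs + 6
    items = items % 8
    pairs = -5
    return i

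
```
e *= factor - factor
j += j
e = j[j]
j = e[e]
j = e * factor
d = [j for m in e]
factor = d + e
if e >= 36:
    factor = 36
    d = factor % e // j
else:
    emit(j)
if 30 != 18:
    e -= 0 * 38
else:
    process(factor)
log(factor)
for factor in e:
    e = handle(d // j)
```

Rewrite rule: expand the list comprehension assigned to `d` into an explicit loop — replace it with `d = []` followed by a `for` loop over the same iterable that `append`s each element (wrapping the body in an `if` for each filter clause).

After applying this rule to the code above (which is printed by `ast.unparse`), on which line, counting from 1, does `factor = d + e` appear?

Transformed code:
e *= factor - factor
j += j
e = j[j]
j = e[e]
j = e * factor
d = []
for m in e:
    d.append(j)
factor = d + e
if e >= 36:
    factor = 36
    d = factor % e // j
else:
    emit(j)
if 30 != 18:
    e -= 0 * 38
else:
    process(factor)
log(factor)
for factor in e:
    e = handle(d // j)

9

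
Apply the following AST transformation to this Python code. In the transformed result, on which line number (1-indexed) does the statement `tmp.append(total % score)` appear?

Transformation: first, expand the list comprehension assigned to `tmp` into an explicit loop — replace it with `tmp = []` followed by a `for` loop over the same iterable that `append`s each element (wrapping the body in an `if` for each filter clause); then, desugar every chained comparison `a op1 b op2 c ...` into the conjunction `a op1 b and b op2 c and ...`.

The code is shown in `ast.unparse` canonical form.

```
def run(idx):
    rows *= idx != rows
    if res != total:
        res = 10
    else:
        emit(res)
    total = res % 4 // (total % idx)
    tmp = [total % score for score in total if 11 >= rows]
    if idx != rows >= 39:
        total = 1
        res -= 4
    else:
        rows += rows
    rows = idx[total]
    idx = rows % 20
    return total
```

11

Transformed code:
def run(idx):
    rows *= idx != rows
    if res != total:
        res = 10
    else:
        emit(res)
    total = res % 4 // (total % idx)
    tmp = []
    for score in total:
        if 11 >= rows:
            tmp.append(total % score)
    if idx != rows and rows >= 39:
        total = 1
        res -= 4
    else:
        rows += rows
    rows = idx[total]
    idx = rows % 20
    return total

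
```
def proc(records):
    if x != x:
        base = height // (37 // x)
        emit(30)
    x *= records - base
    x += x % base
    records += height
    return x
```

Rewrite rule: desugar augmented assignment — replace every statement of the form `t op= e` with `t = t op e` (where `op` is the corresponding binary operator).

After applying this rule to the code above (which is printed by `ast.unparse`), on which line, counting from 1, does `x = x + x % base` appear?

Transformed code:
def proc(records):
    if x != x:
        base = height // (37 // x)
        emit(30)
    x = x * (records - base)
    x = x + x % base
    records = records + height
    return x

6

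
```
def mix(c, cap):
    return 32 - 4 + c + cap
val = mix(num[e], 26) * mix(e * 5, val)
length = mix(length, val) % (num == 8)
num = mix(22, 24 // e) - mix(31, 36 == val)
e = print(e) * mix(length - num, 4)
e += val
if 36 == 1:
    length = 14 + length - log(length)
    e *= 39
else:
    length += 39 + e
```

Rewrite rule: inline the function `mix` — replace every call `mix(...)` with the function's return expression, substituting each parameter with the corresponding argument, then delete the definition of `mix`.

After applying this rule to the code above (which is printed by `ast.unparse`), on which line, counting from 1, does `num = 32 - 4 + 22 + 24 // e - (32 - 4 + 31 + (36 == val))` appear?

3

Transformed code:
val = (32 - 4 + num[e] + 26) * (32 - 4 + e * 5 + val)
length = (32 - 4 + length + val) % (num == 8)
num = 32 - 4 + 22 + 24 // e - (32 - 4 + 31 + (36 == val))
e = print(e) * (32 - 4 + (length - num) + 4)
e += val
if 36 == 1:
    length = 14 + length - log(length)
    e *= 39
else:
    length += 39 + e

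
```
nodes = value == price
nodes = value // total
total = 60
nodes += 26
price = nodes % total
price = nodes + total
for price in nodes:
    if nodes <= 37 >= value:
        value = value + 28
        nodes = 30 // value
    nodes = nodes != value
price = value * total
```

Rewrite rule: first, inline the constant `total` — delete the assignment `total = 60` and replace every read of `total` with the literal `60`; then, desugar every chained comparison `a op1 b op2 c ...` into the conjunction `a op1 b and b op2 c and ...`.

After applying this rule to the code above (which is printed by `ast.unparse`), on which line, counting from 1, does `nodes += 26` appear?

Transformed code:
nodes = value == price
nodes = value // 60
nodes += 26
price = nodes % 60
price = nodes + 60
for price in nodes:
    if nodes <= 37 and 37 >= value:
        value = value + 28
        nodes = 30 // value
    nodes = nodes != value
price = value * 60

3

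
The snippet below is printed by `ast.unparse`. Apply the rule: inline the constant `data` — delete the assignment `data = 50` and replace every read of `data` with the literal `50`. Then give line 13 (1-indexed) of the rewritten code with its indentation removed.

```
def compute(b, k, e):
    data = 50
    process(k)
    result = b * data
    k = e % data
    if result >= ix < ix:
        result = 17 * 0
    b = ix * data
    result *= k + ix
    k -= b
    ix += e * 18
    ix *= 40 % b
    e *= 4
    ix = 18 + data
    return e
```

Transformed code:
def compute(b, k, e):
    process(k)
    result = b * 50
    k = e % 50
    if result >= ix < ix:
        result = 17 * 0
    b = ix * 50
    result *= k + ix
    k -= b
    ix += e * 18
    ix *= 40 % b
    e *= 4
    ix = 18 + 50
    return e

ix = 18 + 50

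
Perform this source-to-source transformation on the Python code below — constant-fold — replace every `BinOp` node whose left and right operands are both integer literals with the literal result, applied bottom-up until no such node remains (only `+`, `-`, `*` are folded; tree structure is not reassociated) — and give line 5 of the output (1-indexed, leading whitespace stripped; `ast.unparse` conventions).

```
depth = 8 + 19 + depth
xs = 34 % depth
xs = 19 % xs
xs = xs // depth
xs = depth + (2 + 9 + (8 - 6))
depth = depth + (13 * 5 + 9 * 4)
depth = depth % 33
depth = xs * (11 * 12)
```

xs = depth + 13

Transformed code:
depth = 27 + depth
xs = 34 % depth
xs = 19 % xs
xs = xs // depth
xs = depth + 13
depth = depth + 101
depth = depth % 33
depth = xs * 132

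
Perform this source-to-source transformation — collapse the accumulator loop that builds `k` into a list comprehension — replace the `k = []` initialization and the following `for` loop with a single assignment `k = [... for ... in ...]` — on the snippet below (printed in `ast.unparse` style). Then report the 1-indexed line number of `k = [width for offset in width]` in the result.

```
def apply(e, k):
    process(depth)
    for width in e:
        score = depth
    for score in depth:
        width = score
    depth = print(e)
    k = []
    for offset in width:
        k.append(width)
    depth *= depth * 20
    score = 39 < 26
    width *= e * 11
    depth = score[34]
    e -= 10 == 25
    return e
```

8

Transformed code:
def apply(e, k):
    process(depth)
    for width in e:
        score = depth
    for score in depth:
        width = score
    depth = print(e)
    k = [width for offset in width]
    depth *= depth * 20
    score = 39 < 26
    width *= e * 11
    depth = score[34]
    e -= 10 == 25
    return e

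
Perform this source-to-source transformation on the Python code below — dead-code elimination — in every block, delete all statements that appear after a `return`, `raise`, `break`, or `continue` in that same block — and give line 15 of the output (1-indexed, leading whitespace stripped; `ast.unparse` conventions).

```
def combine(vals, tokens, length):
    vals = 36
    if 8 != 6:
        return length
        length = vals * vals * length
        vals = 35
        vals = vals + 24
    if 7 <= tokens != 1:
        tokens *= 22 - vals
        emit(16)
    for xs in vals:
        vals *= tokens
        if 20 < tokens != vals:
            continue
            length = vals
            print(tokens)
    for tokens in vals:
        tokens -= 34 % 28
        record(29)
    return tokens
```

return tokens

Transformed code:
def combine(vals, tokens, length):
    vals = 36
    if 8 != 6:
        return length
    if 7 <= tokens != 1:
        tokens *= 22 - vals
        emit(16)
    for xs in vals:
        vals *= tokens
        if 20 < tokens != vals:
            continue
    for tokens in vals:
        tokens -= 34 % 28
        record(29)
    return tokens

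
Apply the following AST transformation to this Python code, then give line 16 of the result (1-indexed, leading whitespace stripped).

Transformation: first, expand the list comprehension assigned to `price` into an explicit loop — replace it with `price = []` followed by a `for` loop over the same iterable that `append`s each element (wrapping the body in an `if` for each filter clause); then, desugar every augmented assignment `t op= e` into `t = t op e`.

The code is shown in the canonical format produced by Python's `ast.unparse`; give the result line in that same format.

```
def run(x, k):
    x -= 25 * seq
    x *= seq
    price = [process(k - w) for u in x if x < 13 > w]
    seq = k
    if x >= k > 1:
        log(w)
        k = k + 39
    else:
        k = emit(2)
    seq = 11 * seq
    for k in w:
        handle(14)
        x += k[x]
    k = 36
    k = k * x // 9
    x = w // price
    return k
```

handle(14)

Transformed code:
def run(x, k):
    x = x - 25 * seq
    x = x * seq
    price = []
    for u in x:
        if x < 13 > w:
            price.append(process(k - w))
    seq = k
    if x >= k > 1:
        log(w)
        k = k + 39
    else:
        k = emit(2)
    seq = 11 * seq
    for k in w:
        handle(14)
        x = x + k[x]
    k = 36
    k = k * x // 9
    x = w // price
    return k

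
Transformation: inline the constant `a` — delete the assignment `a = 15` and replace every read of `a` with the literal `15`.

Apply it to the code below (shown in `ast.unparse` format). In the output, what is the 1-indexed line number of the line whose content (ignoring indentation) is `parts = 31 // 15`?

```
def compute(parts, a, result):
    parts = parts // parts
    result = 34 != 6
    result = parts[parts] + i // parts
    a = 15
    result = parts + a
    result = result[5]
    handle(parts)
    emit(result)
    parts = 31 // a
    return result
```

9

Transformed code:
def compute(parts, a, result):
    parts = parts // parts
    result = 34 != 6
    result = parts[parts] + i // parts
    result = parts + 15
    result = result[5]
    handle(parts)
    emit(result)
    parts = 31 // 15
    return result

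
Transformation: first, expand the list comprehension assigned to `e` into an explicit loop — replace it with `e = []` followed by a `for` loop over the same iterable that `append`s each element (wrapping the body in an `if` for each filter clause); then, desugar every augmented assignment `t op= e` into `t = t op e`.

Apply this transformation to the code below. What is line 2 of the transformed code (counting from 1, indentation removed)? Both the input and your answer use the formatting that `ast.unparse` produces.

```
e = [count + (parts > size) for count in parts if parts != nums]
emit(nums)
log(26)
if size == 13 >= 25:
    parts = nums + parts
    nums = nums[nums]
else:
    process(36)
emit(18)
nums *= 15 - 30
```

Transformed code:
e = []
for count in parts:
    if parts != nums:
        e.append(count + (parts > size))
emit(nums)
log(26)
if size == 13 >= 25:
    parts = nums + parts
    nums = nums[nums]
else:
    process(36)
emit(18)
nums = nums * (15 - 30)

for count in parts:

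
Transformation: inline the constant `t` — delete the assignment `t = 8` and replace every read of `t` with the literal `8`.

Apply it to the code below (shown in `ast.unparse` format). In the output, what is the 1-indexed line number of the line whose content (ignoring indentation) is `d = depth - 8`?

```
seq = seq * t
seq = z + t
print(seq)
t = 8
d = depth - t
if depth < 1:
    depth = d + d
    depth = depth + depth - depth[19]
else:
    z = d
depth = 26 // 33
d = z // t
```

4

Transformed code:
seq = seq * 8
seq = z + 8
print(seq)
d = depth - 8
if depth < 1:
    depth = d + d
    depth = depth + depth - depth[19]
else:
    z = d
depth = 26 // 33
d = z // 8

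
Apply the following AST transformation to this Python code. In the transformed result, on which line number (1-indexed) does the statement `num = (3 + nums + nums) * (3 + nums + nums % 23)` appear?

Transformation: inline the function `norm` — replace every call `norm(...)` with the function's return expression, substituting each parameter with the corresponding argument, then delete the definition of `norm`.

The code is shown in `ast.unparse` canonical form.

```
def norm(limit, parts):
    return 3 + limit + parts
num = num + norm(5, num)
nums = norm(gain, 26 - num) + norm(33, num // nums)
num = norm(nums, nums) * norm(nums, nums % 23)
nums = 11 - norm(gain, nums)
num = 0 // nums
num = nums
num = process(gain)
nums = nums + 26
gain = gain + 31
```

3

Transformed code:
num = num + (3 + 5 + num)
nums = 3 + gain + (26 - num) + (3 + 33 + num // nums)
num = (3 + nums + nums) * (3 + nums + nums % 23)
nums = 11 - (3 + gain + nums)
num = 0 // nums
num = nums
num = process(gain)
nums = nums + 26
gain = gain + 31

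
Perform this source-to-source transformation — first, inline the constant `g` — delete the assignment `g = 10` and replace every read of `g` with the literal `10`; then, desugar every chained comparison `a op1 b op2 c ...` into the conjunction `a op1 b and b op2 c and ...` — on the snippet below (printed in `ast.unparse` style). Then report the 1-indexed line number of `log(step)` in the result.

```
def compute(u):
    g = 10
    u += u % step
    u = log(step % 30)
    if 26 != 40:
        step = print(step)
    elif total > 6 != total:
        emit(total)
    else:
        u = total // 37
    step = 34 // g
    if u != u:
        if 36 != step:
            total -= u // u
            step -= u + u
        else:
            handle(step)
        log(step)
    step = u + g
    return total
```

Transformed code:
def compute(u):
    u += u % step
    u = log(step % 30)
    if 26 != 40:
        step = print(step)
    elif total > 6 and 6 != total:
        emit(total)
    else:
        u = total // 37
    step = 34 // 10
    if u != u:
        if 36 != step:
            total -= u // u
            step -= u + u
        else:
            handle(step)
        log(step)
    step = u + 10
    return total

17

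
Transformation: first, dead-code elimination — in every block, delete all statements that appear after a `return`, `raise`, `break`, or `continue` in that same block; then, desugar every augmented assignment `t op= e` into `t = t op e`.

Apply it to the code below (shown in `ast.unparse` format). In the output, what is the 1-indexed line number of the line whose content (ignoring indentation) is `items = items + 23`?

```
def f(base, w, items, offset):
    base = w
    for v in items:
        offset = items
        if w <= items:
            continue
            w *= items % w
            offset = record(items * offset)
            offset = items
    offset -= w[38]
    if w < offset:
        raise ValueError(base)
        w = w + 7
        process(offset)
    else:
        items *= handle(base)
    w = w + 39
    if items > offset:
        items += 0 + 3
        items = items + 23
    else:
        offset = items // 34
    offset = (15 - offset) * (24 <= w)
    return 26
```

15

Transformed code:
def f(base, w, items, offset):
    base = w
    for v in items:
        offset = items
        if w <= items:
            continue
    offset = offset - w[38]
    if w < offset:
        raise ValueError(base)
    else:
        items = items * handle(base)
    w = w + 39
    if items > offset:
        items = items + (0 + 3)
        items = items + 23
    else:
        offset = items // 34
    offset = (15 - offset) * (24 <= w)
    return 26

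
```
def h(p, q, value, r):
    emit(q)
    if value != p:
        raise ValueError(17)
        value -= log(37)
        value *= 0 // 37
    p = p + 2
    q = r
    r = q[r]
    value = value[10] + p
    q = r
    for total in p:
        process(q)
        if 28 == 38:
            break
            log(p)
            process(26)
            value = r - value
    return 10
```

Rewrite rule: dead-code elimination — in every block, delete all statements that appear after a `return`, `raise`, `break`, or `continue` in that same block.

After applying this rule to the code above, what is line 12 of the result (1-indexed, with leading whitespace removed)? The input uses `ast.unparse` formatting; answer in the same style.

Transformed code:
def h(p, q, value, r):
    emit(q)
    if value != p:
        raise ValueError(17)
    p = p + 2
    q = r
    r = q[r]
    value = value[10] + p
    q = r
    for total in p:
        process(q)
        if 28 == 38:
            break
    return 10

if 28 == 38:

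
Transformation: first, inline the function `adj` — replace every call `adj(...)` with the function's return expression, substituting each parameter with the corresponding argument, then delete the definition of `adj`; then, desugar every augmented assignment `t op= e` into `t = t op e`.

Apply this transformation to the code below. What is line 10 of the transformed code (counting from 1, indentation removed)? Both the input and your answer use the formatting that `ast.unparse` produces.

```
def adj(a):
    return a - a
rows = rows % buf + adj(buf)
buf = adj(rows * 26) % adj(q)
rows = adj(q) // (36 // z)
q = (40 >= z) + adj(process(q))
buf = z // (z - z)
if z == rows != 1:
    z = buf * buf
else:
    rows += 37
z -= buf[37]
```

z = z - buf[37]

Transformed code:
rows = rows % buf + (buf - buf)
buf = (rows * 26 - rows * 26) % (q - q)
rows = (q - q) // (36 // z)
q = (40 >= z) + (process(q) - process(q))
buf = z // (z - z)
if z == rows != 1:
    z = buf * buf
else:
    rows = rows + 37
z = z - buf[37]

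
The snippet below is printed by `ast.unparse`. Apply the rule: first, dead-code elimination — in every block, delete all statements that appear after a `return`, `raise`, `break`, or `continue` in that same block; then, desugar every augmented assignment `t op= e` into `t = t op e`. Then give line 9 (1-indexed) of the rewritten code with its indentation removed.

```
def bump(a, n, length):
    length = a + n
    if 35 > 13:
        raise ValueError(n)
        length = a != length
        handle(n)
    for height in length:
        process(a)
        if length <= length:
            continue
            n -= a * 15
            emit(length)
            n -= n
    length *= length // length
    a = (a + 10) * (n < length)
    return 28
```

Transformed code:
def bump(a, n, length):
    length = a + n
    if 35 > 13:
        raise ValueError(n)
    for height in length:
        process(a)
        if length <= length:
            continue
    length = length * (length // length)
    a = (a + 10) * (n < length)
    return 28

length = length * (length // length)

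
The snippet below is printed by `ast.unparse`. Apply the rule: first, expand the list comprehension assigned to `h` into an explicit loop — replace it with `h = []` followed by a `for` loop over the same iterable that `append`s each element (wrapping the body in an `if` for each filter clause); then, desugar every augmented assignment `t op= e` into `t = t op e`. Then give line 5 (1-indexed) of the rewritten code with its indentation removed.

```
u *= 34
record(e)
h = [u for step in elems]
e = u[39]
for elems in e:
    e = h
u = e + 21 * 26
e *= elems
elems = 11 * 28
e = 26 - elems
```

h.append(u)

Transformed code:
u = u * 34
record(e)
h = []
for step in elems:
    h.append(u)
e = u[39]
for elems in e:
    e = h
u = e + 21 * 26
e = e * elems
elems = 11 * 28
e = 26 - elems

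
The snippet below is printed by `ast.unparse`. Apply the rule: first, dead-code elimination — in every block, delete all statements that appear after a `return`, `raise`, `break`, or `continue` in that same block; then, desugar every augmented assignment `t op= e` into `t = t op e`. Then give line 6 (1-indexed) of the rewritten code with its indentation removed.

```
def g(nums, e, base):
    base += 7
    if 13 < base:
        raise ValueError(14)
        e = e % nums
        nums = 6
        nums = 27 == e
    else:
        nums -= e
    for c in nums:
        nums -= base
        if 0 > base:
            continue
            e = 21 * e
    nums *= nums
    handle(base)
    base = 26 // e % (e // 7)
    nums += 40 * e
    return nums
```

nums = nums - e

Transformed code:
def g(nums, e, base):
    base = base + 7
    if 13 < base:
        raise ValueError(14)
    else:
        nums = nums - e
    for c in nums:
        nums = nums - base
        if 0 > base:
            continue
    nums = nums * nums
    handle(base)
    base = 26 // e % (e // 7)
    nums = nums + 40 * e
    return nums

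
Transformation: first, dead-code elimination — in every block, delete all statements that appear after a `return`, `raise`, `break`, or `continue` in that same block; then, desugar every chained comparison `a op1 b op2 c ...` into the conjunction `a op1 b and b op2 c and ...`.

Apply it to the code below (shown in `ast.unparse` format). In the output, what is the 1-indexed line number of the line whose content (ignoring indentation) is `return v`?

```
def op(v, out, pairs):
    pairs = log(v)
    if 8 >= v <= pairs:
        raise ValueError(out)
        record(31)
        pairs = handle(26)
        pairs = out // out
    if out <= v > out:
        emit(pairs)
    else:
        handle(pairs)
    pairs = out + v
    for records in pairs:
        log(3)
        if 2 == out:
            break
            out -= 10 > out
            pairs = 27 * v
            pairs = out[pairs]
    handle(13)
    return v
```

Transformed code:
def op(v, out, pairs):
    pairs = log(v)
    if 8 >= v and v <= pairs:
        raise ValueError(out)
    if out <= v and v > out:
        emit(pairs)
    else:
        handle(pairs)
    pairs = out + v
    for records in pairs:
        log(3)
        if 2 == out:
            break
    handle(13)
    return v

15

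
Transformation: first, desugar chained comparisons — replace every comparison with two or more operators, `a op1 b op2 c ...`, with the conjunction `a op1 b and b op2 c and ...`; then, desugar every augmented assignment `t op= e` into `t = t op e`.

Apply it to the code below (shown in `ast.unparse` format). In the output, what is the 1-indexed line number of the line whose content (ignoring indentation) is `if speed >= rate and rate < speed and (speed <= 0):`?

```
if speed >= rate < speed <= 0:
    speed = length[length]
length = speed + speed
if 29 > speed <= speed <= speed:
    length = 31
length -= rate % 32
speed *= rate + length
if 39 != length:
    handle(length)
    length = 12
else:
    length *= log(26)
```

1

Transformed code:
if speed >= rate and rate < speed and (speed <= 0):
    speed = length[length]
length = speed + speed
if 29 > speed and speed <= speed and (speed <= speed):
    length = 31
length = length - rate % 32
speed = speed * (rate + length)
if 39 != length:
    handle(length)
    length = 12
else:
    length = length * log(26)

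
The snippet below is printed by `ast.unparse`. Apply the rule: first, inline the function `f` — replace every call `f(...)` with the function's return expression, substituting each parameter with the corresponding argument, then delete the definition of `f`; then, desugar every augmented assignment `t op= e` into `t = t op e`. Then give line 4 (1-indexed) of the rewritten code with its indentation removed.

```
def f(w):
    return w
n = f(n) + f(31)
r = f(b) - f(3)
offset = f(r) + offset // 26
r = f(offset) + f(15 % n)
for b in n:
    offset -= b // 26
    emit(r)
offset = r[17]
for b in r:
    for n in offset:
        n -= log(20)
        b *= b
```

Transformed code:
n = n + 31
r = b - 3
offset = r + offset // 26
r = offset + 15 % n
for b in n:
    offset = offset - b // 26
    emit(r)
offset = r[17]
for b in r:
    for n in offset:
        n = n - log(20)
        b = b * b

r = offset + 15 % n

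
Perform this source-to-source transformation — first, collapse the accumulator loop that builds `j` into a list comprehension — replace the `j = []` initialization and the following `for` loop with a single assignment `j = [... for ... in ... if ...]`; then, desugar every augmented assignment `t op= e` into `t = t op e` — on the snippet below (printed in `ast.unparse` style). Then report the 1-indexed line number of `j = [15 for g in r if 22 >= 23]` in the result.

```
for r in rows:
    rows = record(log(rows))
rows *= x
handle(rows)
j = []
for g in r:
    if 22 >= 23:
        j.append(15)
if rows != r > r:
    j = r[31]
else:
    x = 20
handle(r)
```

5

Transformed code:
for r in rows:
    rows = record(log(rows))
rows = rows * x
handle(rows)
j = [15 for g in r if 22 >= 23]
if rows != r > r:
    j = r[31]
else:
    x = 20
handle(r)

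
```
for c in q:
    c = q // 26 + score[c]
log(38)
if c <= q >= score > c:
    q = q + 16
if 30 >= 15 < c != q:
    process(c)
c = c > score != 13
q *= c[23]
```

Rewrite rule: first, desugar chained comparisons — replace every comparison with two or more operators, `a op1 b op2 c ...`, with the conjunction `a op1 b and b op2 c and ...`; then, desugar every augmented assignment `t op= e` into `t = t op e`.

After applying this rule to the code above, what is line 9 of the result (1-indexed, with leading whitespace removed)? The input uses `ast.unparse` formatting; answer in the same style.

q = q * c[23]

Transformed code:
for c in q:
    c = q // 26 + score[c]
log(38)
if c <= q and q >= score and (score > c):
    q = q + 16
if 30 >= 15 and 15 < c and (c != q):
    process(c)
c = c > score and score != 13
q = q * c[23]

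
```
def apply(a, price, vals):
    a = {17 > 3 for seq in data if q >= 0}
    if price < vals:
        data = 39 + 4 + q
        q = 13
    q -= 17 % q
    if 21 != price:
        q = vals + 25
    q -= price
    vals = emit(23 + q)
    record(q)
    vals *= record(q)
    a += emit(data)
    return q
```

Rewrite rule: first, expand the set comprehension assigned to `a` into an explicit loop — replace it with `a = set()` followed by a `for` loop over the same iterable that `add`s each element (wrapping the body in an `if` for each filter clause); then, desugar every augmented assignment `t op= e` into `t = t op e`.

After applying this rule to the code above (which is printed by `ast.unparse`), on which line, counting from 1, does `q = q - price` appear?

Transformed code:
def apply(a, price, vals):
    a = set()
    for seq in data:
        if q >= 0:
            a.add(17 > 3)
    if price < vals:
        data = 39 + 4 + q
        q = 13
    q = q - 17 % q
    if 21 != price:
        q = vals + 25
    q = q - price
    vals = emit(23 + q)
    record(q)
    vals = vals * record(q)
    a = a + emit(data)
    return q

12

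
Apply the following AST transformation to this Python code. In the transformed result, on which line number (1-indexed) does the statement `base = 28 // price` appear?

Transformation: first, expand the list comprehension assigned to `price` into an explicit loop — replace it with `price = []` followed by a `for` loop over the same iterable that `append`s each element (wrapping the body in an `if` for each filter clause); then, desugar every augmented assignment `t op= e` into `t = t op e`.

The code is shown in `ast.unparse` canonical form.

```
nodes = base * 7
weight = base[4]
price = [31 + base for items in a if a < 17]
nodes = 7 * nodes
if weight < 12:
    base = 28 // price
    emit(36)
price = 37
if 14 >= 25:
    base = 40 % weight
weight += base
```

Transformed code:
nodes = base * 7
weight = base[4]
price = []
for items in a:
    if a < 17:
        price.append(31 + base)
nodes = 7 * nodes
if weight < 12:
    base = 28 // price
    emit(36)
price = 37
if 14 >= 25:
    base = 40 % weight
weight = weight + base

9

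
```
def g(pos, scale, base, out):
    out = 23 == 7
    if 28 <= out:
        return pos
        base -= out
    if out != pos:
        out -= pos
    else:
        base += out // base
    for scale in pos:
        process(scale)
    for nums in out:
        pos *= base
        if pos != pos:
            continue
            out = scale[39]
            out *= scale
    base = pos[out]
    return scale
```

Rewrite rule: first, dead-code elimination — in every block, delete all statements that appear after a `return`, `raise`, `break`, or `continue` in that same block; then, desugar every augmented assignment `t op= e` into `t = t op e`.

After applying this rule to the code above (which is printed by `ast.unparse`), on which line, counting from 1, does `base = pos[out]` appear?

Transformed code:
def g(pos, scale, base, out):
    out = 23 == 7
    if 28 <= out:
        return pos
    if out != pos:
        out = out - pos
    else:
        base = base + out // base
    for scale in pos:
        process(scale)
    for nums in out:
        pos = pos * base
        if pos != pos:
            continue
    base = pos[out]
    return scale

15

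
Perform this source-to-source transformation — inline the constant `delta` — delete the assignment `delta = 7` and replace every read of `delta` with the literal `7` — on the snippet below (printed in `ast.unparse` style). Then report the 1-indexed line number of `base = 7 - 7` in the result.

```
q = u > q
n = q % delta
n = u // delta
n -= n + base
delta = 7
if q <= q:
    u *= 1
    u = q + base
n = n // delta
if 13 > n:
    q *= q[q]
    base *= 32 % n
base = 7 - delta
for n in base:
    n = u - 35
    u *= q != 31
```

Transformed code:
q = u > q
n = q % 7
n = u // 7
n -= n + base
if q <= q:
    u *= 1
    u = q + base
n = n // 7
if 13 > n:
    q *= q[q]
    base *= 32 % n
base = 7 - 7
for n in base:
    n = u - 35
    u *= q != 31

12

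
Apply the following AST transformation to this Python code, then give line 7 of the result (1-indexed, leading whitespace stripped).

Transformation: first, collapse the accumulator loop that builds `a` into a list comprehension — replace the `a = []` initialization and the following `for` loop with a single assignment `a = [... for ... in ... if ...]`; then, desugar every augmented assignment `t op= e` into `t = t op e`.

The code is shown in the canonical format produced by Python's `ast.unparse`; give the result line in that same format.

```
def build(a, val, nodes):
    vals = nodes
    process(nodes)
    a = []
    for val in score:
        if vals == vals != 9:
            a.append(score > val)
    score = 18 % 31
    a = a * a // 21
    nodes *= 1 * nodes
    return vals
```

nodes = nodes * (1 * nodes)

Transformed code:
def build(a, val, nodes):
    vals = nodes
    process(nodes)
    a = [score > val for val in score if vals == vals != 9]
    score = 18 % 31
    a = a * a // 21
    nodes = nodes * (1 * nodes)
    return vals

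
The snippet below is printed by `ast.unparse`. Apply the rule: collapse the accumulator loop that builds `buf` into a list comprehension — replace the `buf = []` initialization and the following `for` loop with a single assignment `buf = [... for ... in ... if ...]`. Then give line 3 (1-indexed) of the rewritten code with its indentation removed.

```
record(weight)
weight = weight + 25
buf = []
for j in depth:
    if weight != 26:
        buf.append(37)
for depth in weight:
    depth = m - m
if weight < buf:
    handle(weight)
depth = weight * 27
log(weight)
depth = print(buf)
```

buf = [37 for j in depth if weight != 26]

Transformed code:
record(weight)
weight = weight + 25
buf = [37 for j in depth if weight != 26]
for depth in weight:
    depth = m - m
if weight < buf:
    handle(weight)
depth = weight * 27
log(weight)
depth = print(buf)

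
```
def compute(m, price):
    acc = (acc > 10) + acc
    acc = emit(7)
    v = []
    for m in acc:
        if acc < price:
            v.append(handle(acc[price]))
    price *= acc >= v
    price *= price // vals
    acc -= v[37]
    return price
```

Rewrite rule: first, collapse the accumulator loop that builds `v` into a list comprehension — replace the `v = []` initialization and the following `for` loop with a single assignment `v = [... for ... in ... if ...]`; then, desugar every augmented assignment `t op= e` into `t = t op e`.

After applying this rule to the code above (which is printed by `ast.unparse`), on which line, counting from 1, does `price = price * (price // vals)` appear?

6

Transformed code:
def compute(m, price):
    acc = (acc > 10) + acc
    acc = emit(7)
    v = [handle(acc[price]) for m in acc if acc < price]
    price = price * (acc >= v)
    price = price * (price // vals)
    acc = acc - v[37]
    return price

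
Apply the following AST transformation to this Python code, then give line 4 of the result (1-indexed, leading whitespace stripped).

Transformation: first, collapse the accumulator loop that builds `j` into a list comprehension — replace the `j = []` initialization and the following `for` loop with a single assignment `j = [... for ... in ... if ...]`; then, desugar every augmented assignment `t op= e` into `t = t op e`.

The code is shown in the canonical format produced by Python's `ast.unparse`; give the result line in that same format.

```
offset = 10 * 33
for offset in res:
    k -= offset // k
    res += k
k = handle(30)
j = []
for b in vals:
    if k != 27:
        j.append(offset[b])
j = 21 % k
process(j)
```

res = res + k

Transformed code:
offset = 10 * 33
for offset in res:
    k = k - offset // k
    res = res + k
k = handle(30)
j = [offset[b] for b in vals if k != 27]
j = 21 % k
process(j)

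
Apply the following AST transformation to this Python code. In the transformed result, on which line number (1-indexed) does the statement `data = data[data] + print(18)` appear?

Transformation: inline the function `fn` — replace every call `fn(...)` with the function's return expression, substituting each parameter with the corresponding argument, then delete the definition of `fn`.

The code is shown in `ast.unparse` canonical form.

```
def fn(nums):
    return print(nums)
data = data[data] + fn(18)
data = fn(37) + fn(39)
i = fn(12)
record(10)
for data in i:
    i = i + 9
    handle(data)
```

1

Transformed code:
data = data[data] + print(18)
data = print(37) + print(39)
i = print(12)
record(10)
for data in i:
    i = i + 9
    handle(data)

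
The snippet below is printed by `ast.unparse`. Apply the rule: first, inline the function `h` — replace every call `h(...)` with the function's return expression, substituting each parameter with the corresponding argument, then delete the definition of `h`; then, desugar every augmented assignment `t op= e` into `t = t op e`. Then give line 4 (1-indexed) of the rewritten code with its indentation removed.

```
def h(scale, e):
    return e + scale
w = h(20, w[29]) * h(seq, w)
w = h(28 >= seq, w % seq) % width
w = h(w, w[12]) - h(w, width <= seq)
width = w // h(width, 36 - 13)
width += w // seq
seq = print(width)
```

width = w // (36 - 13 + width)

Transformed code:
w = (w[29] + 20) * (w + seq)
w = (w % seq + (28 >= seq)) % width
w = w[12] + w - ((width <= seq) + w)
width = w // (36 - 13 + width)
width = width + w // seq
seq = print(width)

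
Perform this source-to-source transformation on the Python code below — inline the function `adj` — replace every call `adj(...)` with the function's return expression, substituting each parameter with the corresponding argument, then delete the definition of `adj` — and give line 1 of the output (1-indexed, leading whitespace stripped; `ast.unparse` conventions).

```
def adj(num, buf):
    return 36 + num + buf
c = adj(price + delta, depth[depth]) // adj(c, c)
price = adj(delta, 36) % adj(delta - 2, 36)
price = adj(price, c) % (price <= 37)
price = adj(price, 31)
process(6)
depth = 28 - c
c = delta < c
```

c = (36 + (price + delta) + depth[depth]) // (36 + c + c)

Transformed code:
c = (36 + (price + delta) + depth[depth]) // (36 + c + c)
price = (36 + delta + 36) % (36 + (delta - 2) + 36)
price = (36 + price + c) % (price <= 37)
price = 36 + price + 31
process(6)
depth = 28 - c
c = delta < c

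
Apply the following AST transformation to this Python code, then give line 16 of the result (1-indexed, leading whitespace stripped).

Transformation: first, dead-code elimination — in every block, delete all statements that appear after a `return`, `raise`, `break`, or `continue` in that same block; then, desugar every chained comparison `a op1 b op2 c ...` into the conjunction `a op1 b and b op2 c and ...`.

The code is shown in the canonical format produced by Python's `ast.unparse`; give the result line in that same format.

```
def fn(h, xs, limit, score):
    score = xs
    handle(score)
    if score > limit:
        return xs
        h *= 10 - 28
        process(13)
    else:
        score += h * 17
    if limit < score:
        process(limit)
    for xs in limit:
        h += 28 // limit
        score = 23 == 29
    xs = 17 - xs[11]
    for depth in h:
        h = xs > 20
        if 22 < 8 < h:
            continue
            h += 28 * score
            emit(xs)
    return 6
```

if 22 < 8 and 8 < h:

Transformed code:
def fn(h, xs, limit, score):
    score = xs
    handle(score)
    if score > limit:
        return xs
    else:
        score += h * 17
    if limit < score:
        process(limit)
    for xs in limit:
        h += 28 // limit
        score = 23 == 29
    xs = 17 - xs[11]
    for depth in h:
        h = xs > 20
        if 22 < 8 and 8 < h:
            continue
    return 6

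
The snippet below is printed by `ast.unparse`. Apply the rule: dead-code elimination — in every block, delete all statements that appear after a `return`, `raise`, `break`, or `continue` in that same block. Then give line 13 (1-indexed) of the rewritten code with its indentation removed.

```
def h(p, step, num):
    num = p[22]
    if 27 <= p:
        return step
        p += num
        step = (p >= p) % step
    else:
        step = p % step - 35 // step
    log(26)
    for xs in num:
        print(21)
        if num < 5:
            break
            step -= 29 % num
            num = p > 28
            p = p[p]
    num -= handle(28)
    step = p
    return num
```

Transformed code:
def h(p, step, num):
    num = p[22]
    if 27 <= p:
        return step
    else:
        step = p % step - 35 // step
    log(26)
    for xs in num:
        print(21)
        if num < 5:
            break
    num -= handle(28)
    step = p
    return num

step = p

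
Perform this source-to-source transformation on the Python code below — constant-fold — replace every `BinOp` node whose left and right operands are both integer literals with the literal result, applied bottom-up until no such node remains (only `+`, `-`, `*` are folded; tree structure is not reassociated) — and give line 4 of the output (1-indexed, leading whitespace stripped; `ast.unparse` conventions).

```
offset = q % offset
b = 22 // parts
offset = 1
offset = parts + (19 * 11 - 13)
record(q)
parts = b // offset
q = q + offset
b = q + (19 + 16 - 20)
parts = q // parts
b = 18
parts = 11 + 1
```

offset = parts + 196

Transformed code:
offset = q % offset
b = 22 // parts
offset = 1
offset = parts + 196
record(q)
parts = b // offset
q = q + offset
b = q + 15
parts = q // parts
b = 18
parts = 12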